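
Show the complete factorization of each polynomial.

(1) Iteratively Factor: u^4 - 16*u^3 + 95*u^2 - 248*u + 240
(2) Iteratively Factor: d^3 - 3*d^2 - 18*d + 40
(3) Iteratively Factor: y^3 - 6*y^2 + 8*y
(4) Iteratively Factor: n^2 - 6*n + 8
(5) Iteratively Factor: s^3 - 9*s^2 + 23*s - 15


(1) = (u - 5)*(u^3 - 11*u^2 + 40*u - 48) = (u - 5)*(u - 3)*(u^2 - 8*u + 16) = (u - 5)*(u - 4)*(u - 3)*(u - 4)
(2) = (d + 4)*(d^2 - 7*d + 10) = (d - 2)*(d + 4)*(d - 5)
(3) = (y)*(y^2 - 6*y + 8) = y*(y - 2)*(y - 4)
(4) = (n - 2)*(n - 4)
(5) = (s - 5)*(s^2 - 4*s + 3) = (s - 5)*(s - 3)*(s - 1)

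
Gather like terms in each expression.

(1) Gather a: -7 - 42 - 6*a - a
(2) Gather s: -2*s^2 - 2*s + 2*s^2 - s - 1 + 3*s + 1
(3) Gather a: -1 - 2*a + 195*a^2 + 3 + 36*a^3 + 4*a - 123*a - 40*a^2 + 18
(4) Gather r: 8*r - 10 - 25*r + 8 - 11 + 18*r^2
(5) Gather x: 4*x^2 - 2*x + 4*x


(1) = -7*a - 49
(2) = 0
(3) = 36*a^3 + 155*a^2 - 121*a + 20
(4) = 18*r^2 - 17*r - 13
(5) = 4*x^2 + 2*x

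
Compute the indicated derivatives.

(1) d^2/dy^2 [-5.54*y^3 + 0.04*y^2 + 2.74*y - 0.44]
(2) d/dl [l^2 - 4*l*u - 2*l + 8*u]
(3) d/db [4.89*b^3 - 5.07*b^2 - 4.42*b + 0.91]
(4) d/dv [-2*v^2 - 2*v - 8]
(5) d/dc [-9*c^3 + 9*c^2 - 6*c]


(1) = 0.08 - 33.24*y
(2) = 2*l - 4*u - 2
(3) = 14.67*b^2 - 10.14*b - 4.42
(4) = -4*v - 2
(5) = -27*c^2 + 18*c - 6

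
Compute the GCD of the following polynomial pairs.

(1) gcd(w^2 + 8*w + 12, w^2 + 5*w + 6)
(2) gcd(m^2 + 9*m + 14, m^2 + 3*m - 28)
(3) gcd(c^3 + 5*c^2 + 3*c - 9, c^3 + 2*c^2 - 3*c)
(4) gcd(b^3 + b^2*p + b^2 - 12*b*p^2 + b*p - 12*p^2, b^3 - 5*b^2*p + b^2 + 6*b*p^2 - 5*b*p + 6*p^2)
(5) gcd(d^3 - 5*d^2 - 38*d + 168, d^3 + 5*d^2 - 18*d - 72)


(1) = w + 2
(2) = m + 7
(3) = gcd((c - 1)*(c + 3)^2, c*(c - 1)*(c + 3)) = c^2 + 2*c - 3
(4) = -b^2 + 3*b*p - b + 3*p
(5) = gcd((d - 7)*(d - 4)*(d + 6), (d - 4)*(d + 3)*(d + 6)) = d^2 + 2*d - 24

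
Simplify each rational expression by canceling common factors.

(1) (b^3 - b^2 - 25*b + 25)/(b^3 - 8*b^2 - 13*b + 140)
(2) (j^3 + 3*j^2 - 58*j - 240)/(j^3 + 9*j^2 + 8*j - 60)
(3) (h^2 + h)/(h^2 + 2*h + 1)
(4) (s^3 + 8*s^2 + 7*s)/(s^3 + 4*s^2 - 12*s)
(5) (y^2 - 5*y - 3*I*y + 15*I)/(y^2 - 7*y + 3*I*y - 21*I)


(1) = (b^2 + 4*b - 5)/(b^2 - 3*b - 28)
(2) = (j - 8)/(j - 2)
(3) = h/(h + 1)
(4) = (s^2 + 8*s + 7)/(s^2 + 4*s - 12)
(5) = (y^2 + y*(-5 - 3*I) + 15*I)/(y^2 + y*(-7 + 3*I) - 21*I)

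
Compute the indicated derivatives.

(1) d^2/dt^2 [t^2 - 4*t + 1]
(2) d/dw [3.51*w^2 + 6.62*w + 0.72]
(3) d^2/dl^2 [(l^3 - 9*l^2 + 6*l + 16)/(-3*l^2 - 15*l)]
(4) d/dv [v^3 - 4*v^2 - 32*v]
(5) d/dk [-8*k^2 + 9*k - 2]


(1) = 2
(2) = 7.02*w + 6.62
(3) = 8*(-19*l^3 - 12*l^2 - 60*l - 100)/(3*l^3*(l^3 + 15*l^2 + 75*l + 125))
(4) = 3*v^2 - 8*v - 32
(5) = 9 - 16*k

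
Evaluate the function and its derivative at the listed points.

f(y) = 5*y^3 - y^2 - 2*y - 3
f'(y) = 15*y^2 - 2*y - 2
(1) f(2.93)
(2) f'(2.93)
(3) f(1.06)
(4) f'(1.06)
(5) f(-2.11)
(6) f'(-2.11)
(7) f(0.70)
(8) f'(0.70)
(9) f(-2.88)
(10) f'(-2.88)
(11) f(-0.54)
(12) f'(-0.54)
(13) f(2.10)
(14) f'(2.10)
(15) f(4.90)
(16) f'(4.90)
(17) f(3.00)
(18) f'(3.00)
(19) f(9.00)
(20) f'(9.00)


(1) = 108.32
(2) = 120.91
(3) = -0.29
(4) = 12.73
(5) = -50.20
(6) = 69.00
(7) = -3.17
(8) = 3.95
(9) = -124.97
(10) = 128.18
(11) = -3.00
(12) = 3.45
(13) = 34.70
(14) = 59.95
(15) = 551.44
(16) = 348.35
(17) = 117.00
(18) = 127.00
(19) = 3543.00
(20) = 1195.00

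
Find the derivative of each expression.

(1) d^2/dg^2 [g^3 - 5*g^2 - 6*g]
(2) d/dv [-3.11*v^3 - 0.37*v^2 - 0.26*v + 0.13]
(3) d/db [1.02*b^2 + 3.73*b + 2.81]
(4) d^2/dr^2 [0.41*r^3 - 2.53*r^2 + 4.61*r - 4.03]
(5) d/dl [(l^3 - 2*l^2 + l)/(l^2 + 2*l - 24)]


(1) = 6*g - 10
(2) = -9.33*v^2 - 0.74*v - 0.26
(3) = 2.04*b + 3.73
(4) = 2.46*r - 5.06
(5) = (l^4 + 4*l^3 - 77*l^2 + 96*l - 24)/(l^4 + 4*l^3 - 44*l^2 - 96*l + 576)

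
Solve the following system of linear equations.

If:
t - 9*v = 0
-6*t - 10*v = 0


Then:
t = 0
v = 0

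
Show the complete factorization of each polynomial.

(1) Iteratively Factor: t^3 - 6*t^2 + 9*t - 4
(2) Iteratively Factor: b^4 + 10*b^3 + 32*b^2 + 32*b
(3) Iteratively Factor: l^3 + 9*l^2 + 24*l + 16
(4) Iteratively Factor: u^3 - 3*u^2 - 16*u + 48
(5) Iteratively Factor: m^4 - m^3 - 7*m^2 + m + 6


(1) = (t - 1)*(t^2 - 5*t + 4) = (t - 4)*(t - 1)*(t - 1)
(2) = (b + 4)*(b^3 + 6*b^2 + 8*b) = (b + 2)*(b + 4)*(b^2 + 4*b) = b*(b + 2)*(b + 4)*(b + 4)
(3) = (l + 1)*(l^2 + 8*l + 16) = (l + 1)*(l + 4)*(l + 4)
(4) = (u - 4)*(u^2 + u - 12) = (u - 4)*(u - 3)*(u + 4)
(5) = (m - 1)*(m^3 - 7*m - 6) = (m - 3)*(m - 1)*(m^2 + 3*m + 2) = (m - 3)*(m - 1)*(m + 2)*(m + 1)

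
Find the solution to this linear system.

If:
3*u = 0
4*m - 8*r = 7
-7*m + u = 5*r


Then:
m = 35/76
r = -49/76
u = 0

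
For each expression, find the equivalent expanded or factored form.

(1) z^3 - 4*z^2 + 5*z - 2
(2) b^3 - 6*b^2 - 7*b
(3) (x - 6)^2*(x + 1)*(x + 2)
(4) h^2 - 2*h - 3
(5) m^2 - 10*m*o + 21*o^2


(1) = (z - 2)*(z - 1)^2
(2) = b*(b - 7)*(b + 1)
(3) = x^4 - 9*x^3 + 2*x^2 + 84*x + 72
(4) = (h - 3)*(h + 1)
(5) = (m - 7*o)*(m - 3*o)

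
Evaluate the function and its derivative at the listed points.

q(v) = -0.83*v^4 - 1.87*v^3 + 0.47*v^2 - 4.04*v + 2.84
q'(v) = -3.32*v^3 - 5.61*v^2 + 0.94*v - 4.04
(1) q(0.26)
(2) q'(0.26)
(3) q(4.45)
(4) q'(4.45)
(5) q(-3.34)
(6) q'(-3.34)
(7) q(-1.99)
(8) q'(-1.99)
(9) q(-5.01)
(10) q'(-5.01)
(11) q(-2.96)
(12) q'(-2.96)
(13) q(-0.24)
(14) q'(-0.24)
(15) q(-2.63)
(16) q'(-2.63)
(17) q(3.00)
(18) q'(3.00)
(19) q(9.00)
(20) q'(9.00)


(1) = 1.78
(2) = -4.23
(3) = -496.09
(4) = -403.51
(5) = -12.04
(6) = 53.94
(7) = 14.46
(8) = -1.96
(9) = -252.88
(10) = 267.93
(11) = 3.70
(12) = 30.13
(13) = 3.86
(14) = -4.54
(15) = 11.02
(16) = 15.08
(17) = -122.77
(18) = -141.35
(19) = -6804.31
(20) = -2870.27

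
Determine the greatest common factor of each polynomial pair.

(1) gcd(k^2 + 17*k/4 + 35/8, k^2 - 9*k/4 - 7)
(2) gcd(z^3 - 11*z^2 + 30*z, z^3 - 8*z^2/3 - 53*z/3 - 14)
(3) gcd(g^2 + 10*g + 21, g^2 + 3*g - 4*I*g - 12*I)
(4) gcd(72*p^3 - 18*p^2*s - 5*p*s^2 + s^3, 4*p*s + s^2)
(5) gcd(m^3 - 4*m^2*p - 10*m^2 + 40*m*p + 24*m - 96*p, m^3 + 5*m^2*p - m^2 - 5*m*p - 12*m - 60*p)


(1) = k + 7/4
(2) = gcd(z*(z - 6)*(z - 5), (z - 6)*(z + 1)*(z + 7/3)) = z - 6
(3) = g + 3
(4) = gcd((-6*p + s)*(-3*p + s)*(4*p + s), s*(4*p + s)) = 4*p + s
(5) = gcd((m - 6)*(m - 4)*(m - 4*p), (m - 4)*(m + 3)*(m + 5*p)) = m - 4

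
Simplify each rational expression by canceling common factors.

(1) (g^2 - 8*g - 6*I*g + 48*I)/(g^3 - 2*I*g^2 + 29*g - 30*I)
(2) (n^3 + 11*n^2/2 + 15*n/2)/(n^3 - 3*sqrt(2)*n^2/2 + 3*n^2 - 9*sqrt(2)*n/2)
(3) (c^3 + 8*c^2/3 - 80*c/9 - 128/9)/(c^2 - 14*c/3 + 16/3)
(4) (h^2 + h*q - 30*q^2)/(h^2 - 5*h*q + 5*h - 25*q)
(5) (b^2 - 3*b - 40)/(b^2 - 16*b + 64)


(1) = (g - 8)/(g^2 + 4*I*g + 5)
(2) = (4*n + 10)/(4*n - 6*sqrt(2))
(3) = (3*c^2 + 16*c + 16)/(3*c - 6)
(4) = (h + 6*q)/(h + 5)
(5) = (b + 5)/(b - 8)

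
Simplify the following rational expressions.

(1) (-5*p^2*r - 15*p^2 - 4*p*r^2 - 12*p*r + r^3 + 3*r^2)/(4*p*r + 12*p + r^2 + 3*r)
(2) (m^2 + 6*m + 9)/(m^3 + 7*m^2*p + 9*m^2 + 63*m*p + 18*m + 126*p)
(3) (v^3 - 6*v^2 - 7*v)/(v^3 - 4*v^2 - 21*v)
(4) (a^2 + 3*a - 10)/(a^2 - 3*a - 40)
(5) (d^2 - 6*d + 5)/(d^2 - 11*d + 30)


(1) = (-5*p^2 - 4*p*r + r^2)/(4*p + r)
(2) = (m + 3)/(m^2 + 7*m*p + 6*m + 42*p)
(3) = (v + 1)/(v + 3)
(4) = (a - 2)/(a - 8)
(5) = (d - 1)/(d - 6)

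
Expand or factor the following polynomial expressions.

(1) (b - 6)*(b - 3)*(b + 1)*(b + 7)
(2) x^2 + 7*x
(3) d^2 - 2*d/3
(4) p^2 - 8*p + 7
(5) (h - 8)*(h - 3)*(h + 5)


(1) = b^4 - b^3 - 47*b^2 + 81*b + 126
(2) = x*(x + 7)
(3) = d*(d - 2/3)
(4) = (p - 7)*(p - 1)
(5) = h^3 - 6*h^2 - 31*h + 120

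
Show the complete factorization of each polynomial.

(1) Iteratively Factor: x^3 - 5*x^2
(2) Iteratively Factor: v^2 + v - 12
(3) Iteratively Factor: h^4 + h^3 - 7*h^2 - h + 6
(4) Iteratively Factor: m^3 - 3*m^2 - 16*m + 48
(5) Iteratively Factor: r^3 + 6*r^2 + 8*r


(1) = (x - 5)*(x^2) = x*(x - 5)*(x)
(2) = (v - 3)*(v + 4)
(3) = (h - 2)*(h^3 + 3*h^2 - h - 3) = (h - 2)*(h + 1)*(h^2 + 2*h - 3) = (h - 2)*(h + 1)*(h + 3)*(h - 1)
(4) = (m - 4)*(m^2 + m - 12) = (m - 4)*(m - 3)*(m + 4)
(5) = (r + 4)*(r^2 + 2*r) = (r + 2)*(r + 4)*(r)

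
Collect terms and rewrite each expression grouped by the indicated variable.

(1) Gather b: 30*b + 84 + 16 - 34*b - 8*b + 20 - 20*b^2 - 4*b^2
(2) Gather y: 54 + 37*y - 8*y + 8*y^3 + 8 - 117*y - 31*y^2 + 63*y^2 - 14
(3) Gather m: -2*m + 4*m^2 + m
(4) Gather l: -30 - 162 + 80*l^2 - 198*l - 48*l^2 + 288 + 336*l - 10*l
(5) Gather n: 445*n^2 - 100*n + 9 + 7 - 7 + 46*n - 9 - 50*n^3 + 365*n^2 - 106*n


(1) = -24*b^2 - 12*b + 120
(2) = 8*y^3 + 32*y^2 - 88*y + 48
(3) = 4*m^2 - m
(4) = 32*l^2 + 128*l + 96
(5) = -50*n^3 + 810*n^2 - 160*n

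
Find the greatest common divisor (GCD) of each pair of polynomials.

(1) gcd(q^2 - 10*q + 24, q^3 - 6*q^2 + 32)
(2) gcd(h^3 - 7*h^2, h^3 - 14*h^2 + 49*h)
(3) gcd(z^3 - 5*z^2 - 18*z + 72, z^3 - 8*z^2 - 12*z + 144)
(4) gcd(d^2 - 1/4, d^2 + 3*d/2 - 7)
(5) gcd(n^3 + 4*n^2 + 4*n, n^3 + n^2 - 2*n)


(1) = gcd((q - 6)*(q - 4), (q - 4)^2*(q + 2)) = q - 4
(2) = gcd(h^2*(h - 7), h*(h - 7)^2) = h^2 - 7*h
(3) = z^2 - 2*z - 24
(4) = 1
(5) = gcd(n*(n + 2)^2, n*(n - 1)*(n + 2)) = n^2 + 2*n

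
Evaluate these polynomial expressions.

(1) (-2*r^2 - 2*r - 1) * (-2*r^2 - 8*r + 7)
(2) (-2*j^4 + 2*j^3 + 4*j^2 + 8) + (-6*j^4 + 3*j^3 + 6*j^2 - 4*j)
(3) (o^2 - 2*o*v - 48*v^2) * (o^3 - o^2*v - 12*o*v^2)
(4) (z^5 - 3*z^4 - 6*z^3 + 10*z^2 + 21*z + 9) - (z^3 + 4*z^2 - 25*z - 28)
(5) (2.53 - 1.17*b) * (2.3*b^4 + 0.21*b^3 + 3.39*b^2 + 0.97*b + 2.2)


(1) = 4*r^4 + 20*r^3 + 4*r^2 - 6*r - 7
(2) = -8*j^4 + 5*j^3 + 10*j^2 - 4*j + 8
(3) = o^5 - 3*o^4*v - 58*o^3*v^2 + 72*o^2*v^3 + 576*o*v^4
(4) = z^5 - 3*z^4 - 7*z^3 + 6*z^2 + 46*z + 37
(5) = -2.691*b^5 + 5.5733*b^4 - 3.435*b^3 + 7.4418*b^2 - 0.1199*b + 5.566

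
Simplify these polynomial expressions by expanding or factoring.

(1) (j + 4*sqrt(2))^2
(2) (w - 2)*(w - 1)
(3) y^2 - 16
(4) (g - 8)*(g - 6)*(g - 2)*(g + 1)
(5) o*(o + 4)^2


(1) = j^2 + 8*sqrt(2)*j + 32
(2) = w^2 - 3*w + 2
(3) = (y - 4)*(y + 4)
(4) = g^4 - 15*g^3 + 60*g^2 - 20*g - 96
(5) = o^3 + 8*o^2 + 16*o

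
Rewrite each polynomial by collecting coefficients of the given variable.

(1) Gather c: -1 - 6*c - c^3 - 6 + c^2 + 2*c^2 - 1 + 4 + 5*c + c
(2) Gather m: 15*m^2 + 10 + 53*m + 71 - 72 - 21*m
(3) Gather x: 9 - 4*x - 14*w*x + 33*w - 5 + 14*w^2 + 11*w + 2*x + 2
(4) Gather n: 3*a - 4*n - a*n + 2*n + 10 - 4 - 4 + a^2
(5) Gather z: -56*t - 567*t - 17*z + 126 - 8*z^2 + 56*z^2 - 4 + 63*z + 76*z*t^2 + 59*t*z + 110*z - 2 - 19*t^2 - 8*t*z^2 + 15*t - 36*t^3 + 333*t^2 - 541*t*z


(1) = -c^3 + 3*c^2 - 4
(2) = 15*m^2 + 32*m + 9
(3) = 14*w^2 + 44*w + x*(-14*w - 2) + 6
(4) = a^2 + 3*a + n*(-a - 2) + 2
(5) = -36*t^3 + 314*t^2 - 608*t + z^2*(48 - 8*t) + z*(76*t^2 - 482*t + 156) + 120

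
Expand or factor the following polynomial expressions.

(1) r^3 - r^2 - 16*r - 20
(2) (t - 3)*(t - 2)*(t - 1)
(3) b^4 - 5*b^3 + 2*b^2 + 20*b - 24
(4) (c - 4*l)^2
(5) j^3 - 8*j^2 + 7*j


(1) = (r - 5)*(r + 2)^2
(2) = t^3 - 6*t^2 + 11*t - 6
(3) = (b - 3)*(b - 2)^2*(b + 2)
(4) = c^2 - 8*c*l + 16*l^2
(5) = j*(j - 7)*(j - 1)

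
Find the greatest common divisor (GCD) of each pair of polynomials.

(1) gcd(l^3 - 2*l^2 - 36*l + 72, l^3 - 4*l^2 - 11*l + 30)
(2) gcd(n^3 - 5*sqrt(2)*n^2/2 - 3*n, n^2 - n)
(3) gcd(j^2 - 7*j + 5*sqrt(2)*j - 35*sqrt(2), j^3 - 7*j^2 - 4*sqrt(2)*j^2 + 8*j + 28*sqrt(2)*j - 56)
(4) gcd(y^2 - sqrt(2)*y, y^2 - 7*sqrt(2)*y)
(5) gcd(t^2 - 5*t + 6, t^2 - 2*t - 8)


(1) = gcd((l - 6)*(l - 2)*(l + 6), (l - 5)*(l - 2)*(l + 3)) = l - 2
(2) = gcd(n*(n - 3*sqrt(2))*(n + sqrt(2)/2), n*(n - 1)) = n
(3) = j - 7
(4) = y
(5) = 1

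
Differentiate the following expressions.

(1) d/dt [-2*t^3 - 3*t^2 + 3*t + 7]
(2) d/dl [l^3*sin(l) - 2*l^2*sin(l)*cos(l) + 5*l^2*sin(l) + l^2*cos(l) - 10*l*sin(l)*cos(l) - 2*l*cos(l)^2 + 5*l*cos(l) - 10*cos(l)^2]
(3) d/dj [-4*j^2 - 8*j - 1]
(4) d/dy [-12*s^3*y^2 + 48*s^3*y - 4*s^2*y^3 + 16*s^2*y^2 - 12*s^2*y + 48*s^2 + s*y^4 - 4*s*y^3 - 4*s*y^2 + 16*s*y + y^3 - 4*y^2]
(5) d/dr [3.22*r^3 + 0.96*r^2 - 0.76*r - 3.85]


(1) = -6*t^2 - 6*t + 3
(2) = l^3*cos(l) + 2*l^2*sin(l) + 5*l^2*cos(l) - 2*l^2*cos(2*l) + 5*l*sin(l) + 2*l*cos(l) - 10*l*cos(2*l) + 5*sin(2*l) + 5*cos(l) - cos(2*l) - 1
(3) = -8*j - 8
(4) = -24*s^3*y + 48*s^3 - 12*s^2*y^2 + 32*s^2*y - 12*s^2 + 4*s*y^3 - 12*s*y^2 - 8*s*y + 16*s + 3*y^2 - 8*y
(5) = 9.66*r^2 + 1.92*r - 0.76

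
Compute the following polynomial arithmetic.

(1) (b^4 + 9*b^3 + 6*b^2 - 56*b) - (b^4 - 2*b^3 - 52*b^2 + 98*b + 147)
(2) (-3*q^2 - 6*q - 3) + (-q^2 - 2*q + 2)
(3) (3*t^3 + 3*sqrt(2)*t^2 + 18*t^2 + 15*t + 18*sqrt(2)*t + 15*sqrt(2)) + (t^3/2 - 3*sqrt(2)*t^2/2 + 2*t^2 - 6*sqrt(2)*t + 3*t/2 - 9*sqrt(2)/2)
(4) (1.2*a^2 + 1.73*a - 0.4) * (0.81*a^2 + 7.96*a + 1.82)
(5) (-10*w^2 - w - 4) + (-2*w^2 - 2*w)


(1) = 11*b^3 + 58*b^2 - 154*b - 147
(2) = -4*q^2 - 8*q - 1
(3) = 7*t^3/2 + 3*sqrt(2)*t^2/2 + 20*t^2 + 33*t/2 + 12*sqrt(2)*t + 21*sqrt(2)/2
(4) = 0.972*a^4 + 10.9533*a^3 + 15.6308*a^2 - 0.0354*a - 0.728
(5) = -12*w^2 - 3*w - 4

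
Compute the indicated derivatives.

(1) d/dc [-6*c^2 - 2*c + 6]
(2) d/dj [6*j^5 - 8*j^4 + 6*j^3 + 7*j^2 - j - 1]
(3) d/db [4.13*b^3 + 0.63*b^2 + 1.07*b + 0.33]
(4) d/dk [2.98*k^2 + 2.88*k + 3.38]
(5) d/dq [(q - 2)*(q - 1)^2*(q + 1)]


(1) = -12*c - 2
(2) = 30*j^4 - 32*j^3 + 18*j^2 + 14*j - 1
(3) = 12.39*b^2 + 1.26*b + 1.07
(4) = 5.96*k + 2.88
(5) = 4*q^3 - 9*q^2 + 2*q + 3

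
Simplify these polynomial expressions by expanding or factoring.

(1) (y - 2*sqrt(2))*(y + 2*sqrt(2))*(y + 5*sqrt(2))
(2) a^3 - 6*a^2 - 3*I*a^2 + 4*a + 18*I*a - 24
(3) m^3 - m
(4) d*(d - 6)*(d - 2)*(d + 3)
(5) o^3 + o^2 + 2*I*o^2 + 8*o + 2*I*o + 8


(1) = y^3 + 5*sqrt(2)*y^2 - 8*y - 40*sqrt(2)
(2) = (a - 6)*(a - 4*I)*(a + I)
(3) = m*(m - 1)*(m + 1)
(4) = d^4 - 5*d^3 - 12*d^2 + 36*d
(5) = (o + 1)*(o - 2*I)*(o + 4*I)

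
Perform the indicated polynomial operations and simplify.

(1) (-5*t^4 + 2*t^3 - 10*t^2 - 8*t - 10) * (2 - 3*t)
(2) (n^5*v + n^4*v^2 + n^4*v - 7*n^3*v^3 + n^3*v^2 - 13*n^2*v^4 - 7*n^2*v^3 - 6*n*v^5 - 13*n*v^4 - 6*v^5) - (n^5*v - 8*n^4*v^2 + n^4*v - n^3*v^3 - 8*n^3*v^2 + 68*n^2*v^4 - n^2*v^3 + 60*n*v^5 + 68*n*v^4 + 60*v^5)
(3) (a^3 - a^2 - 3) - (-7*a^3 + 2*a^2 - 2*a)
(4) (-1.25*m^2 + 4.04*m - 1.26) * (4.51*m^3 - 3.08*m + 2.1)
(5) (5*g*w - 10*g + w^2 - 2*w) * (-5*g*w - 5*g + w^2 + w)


(1) = 15*t^5 - 16*t^4 + 34*t^3 + 4*t^2 + 14*t - 20
(2) = 9*n^4*v^2 - 6*n^3*v^3 + 9*n^3*v^2 - 81*n^2*v^4 - 6*n^2*v^3 - 66*n*v^5 - 81*n*v^4 - 66*v^5
(3) = 8*a^3 - 3*a^2 + 2*a - 3
(4) = -5.6375*m^5 + 18.2204*m^4 - 1.8326*m^3 - 15.0682*m^2 + 12.3648*m - 2.646
(5) = -25*g^2*w^2 + 25*g^2*w + 50*g^2 + w^4 - w^3 - 2*w^2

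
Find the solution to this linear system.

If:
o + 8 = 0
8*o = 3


Then:
No Solution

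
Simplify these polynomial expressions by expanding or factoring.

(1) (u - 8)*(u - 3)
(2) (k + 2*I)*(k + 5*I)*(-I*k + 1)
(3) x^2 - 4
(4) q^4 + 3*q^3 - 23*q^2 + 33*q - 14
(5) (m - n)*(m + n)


(1) = u^2 - 11*u + 24
(2) = -I*k^3 + 8*k^2 + 17*I*k - 10
(3) = (x - 2)*(x + 2)
(4) = (q - 2)*(q - 1)^2*(q + 7)
(5) = m^2 - n^2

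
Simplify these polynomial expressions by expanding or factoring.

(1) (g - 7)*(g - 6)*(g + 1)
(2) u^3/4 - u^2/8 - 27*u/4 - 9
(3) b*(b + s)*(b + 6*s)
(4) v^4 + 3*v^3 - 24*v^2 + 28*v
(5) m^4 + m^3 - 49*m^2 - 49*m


(1) = g^3 - 12*g^2 + 29*g + 42
(2) = (u/4 + 1)*(u - 6)*(u + 3/2)
(3) = b^3 + 7*b^2*s + 6*b*s^2
(4) = v*(v - 2)^2*(v + 7)
(5) = m*(m - 7)*(m + 1)*(m + 7)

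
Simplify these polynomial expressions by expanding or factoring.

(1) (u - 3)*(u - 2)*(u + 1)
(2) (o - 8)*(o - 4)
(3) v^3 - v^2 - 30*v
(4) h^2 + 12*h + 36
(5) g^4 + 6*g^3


(1) = u^3 - 4*u^2 + u + 6
(2) = o^2 - 12*o + 32
(3) = v*(v - 6)*(v + 5)
(4) = (h + 6)^2
(5) = g^3*(g + 6)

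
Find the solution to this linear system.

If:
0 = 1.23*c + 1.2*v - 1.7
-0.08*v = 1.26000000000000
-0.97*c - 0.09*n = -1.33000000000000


Then:
c = 16.75
n = -165.73
v = -15.75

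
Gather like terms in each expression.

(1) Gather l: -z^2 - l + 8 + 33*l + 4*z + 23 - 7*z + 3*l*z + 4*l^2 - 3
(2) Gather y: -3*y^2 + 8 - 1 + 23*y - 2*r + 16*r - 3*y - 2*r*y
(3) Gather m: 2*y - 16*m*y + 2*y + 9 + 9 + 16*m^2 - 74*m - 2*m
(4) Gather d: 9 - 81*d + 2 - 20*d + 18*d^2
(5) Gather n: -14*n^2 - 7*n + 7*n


(1) = 4*l^2 + l*(3*z + 32) - z^2 - 3*z + 28
(2) = 14*r - 3*y^2 + y*(20 - 2*r) + 7
(3) = 16*m^2 + m*(-16*y - 76) + 4*y + 18
(4) = 18*d^2 - 101*d + 11
(5) = -14*n^2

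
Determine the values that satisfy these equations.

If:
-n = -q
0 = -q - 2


Then:
n = -2
q = -2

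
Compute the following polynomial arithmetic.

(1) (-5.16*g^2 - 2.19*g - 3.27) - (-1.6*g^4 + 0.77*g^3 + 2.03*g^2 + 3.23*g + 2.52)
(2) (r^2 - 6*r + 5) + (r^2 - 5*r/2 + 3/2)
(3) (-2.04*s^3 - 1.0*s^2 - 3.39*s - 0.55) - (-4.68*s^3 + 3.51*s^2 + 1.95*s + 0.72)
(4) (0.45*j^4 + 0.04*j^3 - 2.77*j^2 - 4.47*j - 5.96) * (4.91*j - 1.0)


(1) = 1.6*g^4 - 0.77*g^3 - 7.19*g^2 - 5.42*g - 5.79
(2) = 2*r^2 - 17*r/2 + 13/2
(3) = 2.64*s^3 - 4.51*s^2 - 5.34*s - 1.27
(4) = 2.2095*j^5 - 0.2536*j^4 - 13.6407*j^3 - 19.1777*j^2 - 24.7936*j + 5.96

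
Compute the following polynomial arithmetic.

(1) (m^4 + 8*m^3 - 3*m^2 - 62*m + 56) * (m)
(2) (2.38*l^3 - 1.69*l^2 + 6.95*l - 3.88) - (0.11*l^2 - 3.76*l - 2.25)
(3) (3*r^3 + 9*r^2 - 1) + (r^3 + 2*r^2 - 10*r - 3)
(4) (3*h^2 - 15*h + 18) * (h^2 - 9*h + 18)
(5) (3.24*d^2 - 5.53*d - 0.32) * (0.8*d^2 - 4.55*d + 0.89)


(1) = m^5 + 8*m^4 - 3*m^3 - 62*m^2 + 56*m
(2) = 2.38*l^3 - 1.8*l^2 + 10.71*l - 1.63
(3) = 4*r^3 + 11*r^2 - 10*r - 4
(4) = 3*h^4 - 42*h^3 + 207*h^2 - 432*h + 324
(5) = 2.592*d^4 - 19.166*d^3 + 27.7891*d^2 - 3.4657*d - 0.2848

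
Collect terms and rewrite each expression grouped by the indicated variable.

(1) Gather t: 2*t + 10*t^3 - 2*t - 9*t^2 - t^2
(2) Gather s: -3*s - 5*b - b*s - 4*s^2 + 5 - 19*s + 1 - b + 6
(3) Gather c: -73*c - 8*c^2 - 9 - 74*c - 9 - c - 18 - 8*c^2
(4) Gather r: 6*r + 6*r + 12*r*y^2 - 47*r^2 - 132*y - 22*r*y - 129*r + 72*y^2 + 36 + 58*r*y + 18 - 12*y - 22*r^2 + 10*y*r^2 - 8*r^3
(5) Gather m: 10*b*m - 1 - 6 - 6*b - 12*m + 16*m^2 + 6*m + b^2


(1) = 10*t^3 - 10*t^2
(2) = -6*b - 4*s^2 + s*(-b - 22) + 12
(3) = -16*c^2 - 148*c - 36
(4) = -8*r^3 + r^2*(10*y - 69) + r*(12*y^2 + 36*y - 117) + 72*y^2 - 144*y + 54
(5) = b^2 - 6*b + 16*m^2 + m*(10*b - 6) - 7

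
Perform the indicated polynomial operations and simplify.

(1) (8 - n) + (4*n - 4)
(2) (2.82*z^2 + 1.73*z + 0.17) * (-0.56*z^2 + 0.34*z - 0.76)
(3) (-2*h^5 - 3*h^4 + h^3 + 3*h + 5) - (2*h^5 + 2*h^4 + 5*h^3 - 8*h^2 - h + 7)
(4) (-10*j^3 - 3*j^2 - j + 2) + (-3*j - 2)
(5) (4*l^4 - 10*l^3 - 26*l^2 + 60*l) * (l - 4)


(1) = 3*n + 4
(2) = -1.5792*z^4 - 0.01*z^3 - 1.6502*z^2 - 1.257*z - 0.1292
(3) = -4*h^5 - 5*h^4 - 4*h^3 + 8*h^2 + 4*h - 2
(4) = -10*j^3 - 3*j^2 - 4*j
(5) = 4*l^5 - 26*l^4 + 14*l^3 + 164*l^2 - 240*l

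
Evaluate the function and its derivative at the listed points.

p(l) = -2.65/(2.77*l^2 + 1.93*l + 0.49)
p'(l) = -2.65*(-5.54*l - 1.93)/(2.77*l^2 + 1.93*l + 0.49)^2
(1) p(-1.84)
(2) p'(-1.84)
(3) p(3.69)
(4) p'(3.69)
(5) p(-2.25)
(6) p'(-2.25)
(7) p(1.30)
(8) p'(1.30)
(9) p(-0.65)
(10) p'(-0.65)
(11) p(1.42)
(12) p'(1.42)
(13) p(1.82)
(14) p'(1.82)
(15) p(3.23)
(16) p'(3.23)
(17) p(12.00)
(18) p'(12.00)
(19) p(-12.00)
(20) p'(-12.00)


(1) = -0.42
(2) = -0.55
(3) = -0.06
(4) = 0.03
(5) = -0.26
(6) = -0.27
(7) = -0.35
(8) = 0.41
(9) = -6.53
(10) = -26.89
(11) = -0.30
(12) = 0.33
(13) = -0.20
(14) = 0.18
(15) = -0.07
(16) = 0.04
(17) = -0.01
(18) = 0.00
(19) = -0.01
(20) = -0.00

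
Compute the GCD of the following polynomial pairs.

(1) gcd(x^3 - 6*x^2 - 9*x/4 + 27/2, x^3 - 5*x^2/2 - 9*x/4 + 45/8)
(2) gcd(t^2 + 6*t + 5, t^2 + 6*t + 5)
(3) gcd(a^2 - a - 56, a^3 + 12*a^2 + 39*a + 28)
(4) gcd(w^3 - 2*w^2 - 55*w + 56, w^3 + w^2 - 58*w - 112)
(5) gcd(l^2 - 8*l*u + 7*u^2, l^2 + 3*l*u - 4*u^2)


(1) = x^2 - 9/4
(2) = gcd((t + 1)*(t + 5), (t + 1)*(t + 5)) = t^2 + 6*t + 5
(3) = a + 7
(4) = gcd((w - 8)*(w - 1)*(w + 7), (w - 8)*(w + 2)*(w + 7)) = w^2 - w - 56
(5) = gcd((l - 7*u)*(l - u), (l - u)*(l + 4*u)) = -l + u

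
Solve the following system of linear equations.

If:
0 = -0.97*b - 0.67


Then:
b = -0.69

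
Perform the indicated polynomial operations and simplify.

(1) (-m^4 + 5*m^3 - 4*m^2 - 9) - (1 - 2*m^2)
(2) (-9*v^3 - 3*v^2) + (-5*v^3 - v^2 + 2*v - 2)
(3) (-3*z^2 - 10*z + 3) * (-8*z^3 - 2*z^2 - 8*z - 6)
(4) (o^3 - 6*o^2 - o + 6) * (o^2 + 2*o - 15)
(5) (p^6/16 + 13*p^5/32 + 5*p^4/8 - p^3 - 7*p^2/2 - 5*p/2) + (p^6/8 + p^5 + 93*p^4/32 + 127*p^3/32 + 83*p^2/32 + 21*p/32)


(1) = -m^4 + 5*m^3 - 2*m^2 - 10
(2) = -14*v^3 - 4*v^2 + 2*v - 2
(3) = 24*z^5 + 86*z^4 + 20*z^3 + 92*z^2 + 36*z - 18
(4) = o^5 - 4*o^4 - 28*o^3 + 94*o^2 + 27*o - 90
(5) = 3*p^6/16 + 45*p^5/32 + 113*p^4/32 + 95*p^3/32 - 29*p^2/32 - 59*p/32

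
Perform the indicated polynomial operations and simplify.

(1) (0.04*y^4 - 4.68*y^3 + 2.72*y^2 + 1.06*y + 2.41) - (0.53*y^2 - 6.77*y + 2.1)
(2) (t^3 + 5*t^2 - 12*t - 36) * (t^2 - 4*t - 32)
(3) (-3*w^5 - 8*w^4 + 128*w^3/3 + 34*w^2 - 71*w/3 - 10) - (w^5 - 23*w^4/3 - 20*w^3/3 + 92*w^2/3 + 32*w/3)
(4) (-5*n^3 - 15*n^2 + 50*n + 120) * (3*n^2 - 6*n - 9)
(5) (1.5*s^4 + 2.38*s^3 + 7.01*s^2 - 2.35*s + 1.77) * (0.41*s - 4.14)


(1) = 0.04*y^4 - 4.68*y^3 + 2.19*y^2 + 7.83*y + 0.31
(2) = t^5 + t^4 - 64*t^3 - 148*t^2 + 528*t + 1152
(3) = -4*w^5 - w^4/3 + 148*w^3/3 + 10*w^2/3 - 103*w/3 - 10
(4) = -15*n^5 - 15*n^4 + 285*n^3 + 195*n^2 - 1170*n - 1080
(5) = 0.615*s^5 - 5.2342*s^4 - 6.9791*s^3 - 29.9849*s^2 + 10.4547*s - 7.3278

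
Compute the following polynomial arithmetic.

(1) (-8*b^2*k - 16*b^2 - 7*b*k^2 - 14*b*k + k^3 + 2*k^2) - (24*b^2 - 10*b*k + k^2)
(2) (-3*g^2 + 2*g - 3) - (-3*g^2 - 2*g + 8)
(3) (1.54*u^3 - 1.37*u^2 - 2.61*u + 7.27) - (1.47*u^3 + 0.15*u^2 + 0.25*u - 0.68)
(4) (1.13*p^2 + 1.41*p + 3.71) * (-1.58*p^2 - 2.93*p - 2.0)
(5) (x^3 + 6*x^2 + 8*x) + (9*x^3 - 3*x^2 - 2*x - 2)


(1) = -8*b^2*k - 40*b^2 - 7*b*k^2 - 4*b*k + k^3 + k^2
(2) = 4*g - 11
(3) = 0.07*u^3 - 1.52*u^2 - 2.86*u + 7.95
(4) = -1.7854*p^4 - 5.5387*p^3 - 12.2531*p^2 - 13.6903*p - 7.42
(5) = 10*x^3 + 3*x^2 + 6*x - 2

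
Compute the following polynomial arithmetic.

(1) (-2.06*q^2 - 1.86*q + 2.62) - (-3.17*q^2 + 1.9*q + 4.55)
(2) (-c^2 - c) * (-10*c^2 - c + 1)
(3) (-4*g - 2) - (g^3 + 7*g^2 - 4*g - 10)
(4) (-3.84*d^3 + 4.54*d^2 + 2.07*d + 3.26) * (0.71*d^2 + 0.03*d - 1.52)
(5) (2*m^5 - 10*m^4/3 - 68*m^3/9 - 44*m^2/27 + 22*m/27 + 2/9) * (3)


(1) = 1.11*q^2 - 3.76*q - 1.93
(2) = 10*c^4 + 11*c^3 - c
(3) = -g^3 - 7*g^2 + 8
(4) = -2.7264*d^5 + 3.1082*d^4 + 7.4427*d^3 - 4.5241*d^2 - 3.0486*d - 4.9552
(5) = 6*m^5 - 10*m^4 - 68*m^3/3 - 44*m^2/9 + 22*m/9 + 2/3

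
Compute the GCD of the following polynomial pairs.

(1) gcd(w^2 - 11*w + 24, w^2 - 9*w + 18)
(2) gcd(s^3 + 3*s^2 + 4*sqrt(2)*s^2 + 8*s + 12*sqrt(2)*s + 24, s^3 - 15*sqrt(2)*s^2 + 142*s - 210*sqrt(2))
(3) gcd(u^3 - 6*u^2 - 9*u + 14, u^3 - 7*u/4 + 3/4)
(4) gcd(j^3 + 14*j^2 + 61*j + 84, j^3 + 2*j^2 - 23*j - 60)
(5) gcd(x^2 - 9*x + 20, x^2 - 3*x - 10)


(1) = gcd((w - 8)*(w - 3), (w - 6)*(w - 3)) = w - 3
(2) = 1
(3) = u - 1
(4) = gcd((j + 3)*(j + 4)*(j + 7), (j - 5)*(j + 3)*(j + 4)) = j^2 + 7*j + 12
(5) = gcd((x - 5)*(x - 4), (x - 5)*(x + 2)) = x - 5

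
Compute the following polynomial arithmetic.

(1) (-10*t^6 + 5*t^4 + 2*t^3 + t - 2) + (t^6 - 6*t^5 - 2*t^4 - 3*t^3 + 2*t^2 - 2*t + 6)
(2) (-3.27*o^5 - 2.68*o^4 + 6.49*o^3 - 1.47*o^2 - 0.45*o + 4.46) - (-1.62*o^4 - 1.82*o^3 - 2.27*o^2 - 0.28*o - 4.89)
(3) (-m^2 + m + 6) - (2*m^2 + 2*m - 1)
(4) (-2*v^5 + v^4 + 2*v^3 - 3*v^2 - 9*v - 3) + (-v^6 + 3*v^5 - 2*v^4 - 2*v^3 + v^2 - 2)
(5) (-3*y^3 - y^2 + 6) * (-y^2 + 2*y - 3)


(1) = -9*t^6 - 6*t^5 + 3*t^4 - t^3 + 2*t^2 - t + 4
(2) = -3.27*o^5 - 1.06*o^4 + 8.31*o^3 + 0.8*o^2 - 0.17*o + 9.35
(3) = -3*m^2 - m + 7
(4) = -v^6 + v^5 - v^4 - 2*v^2 - 9*v - 5
(5) = 3*y^5 - 5*y^4 + 7*y^3 - 3*y^2 + 12*y - 18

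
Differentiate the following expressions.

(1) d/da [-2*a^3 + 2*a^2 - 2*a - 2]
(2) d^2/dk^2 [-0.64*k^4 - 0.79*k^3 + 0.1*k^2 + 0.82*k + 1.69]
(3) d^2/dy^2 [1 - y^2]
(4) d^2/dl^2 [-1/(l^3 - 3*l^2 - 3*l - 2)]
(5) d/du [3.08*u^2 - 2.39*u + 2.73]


(1) = -6*a^2 + 4*a - 2
(2) = -7.68*k^2 - 4.74*k + 0.2
(3) = -2
(4) = 6*((l - 1)*(-l^3 + 3*l^2 + 3*l + 2) + 3*(-l^2 + 2*l + 1)^2)/(-l^3 + 3*l^2 + 3*l + 2)^3
(5) = 6.16*u - 2.39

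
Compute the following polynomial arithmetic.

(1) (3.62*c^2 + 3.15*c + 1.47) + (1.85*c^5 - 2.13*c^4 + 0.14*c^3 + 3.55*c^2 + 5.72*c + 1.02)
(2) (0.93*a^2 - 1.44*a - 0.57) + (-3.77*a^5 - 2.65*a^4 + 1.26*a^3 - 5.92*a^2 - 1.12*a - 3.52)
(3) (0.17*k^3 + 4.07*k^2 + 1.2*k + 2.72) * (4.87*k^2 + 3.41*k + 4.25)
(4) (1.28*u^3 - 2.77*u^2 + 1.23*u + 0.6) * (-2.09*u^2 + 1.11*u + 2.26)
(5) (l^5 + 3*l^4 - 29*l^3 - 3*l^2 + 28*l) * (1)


(1) = 1.85*c^5 - 2.13*c^4 + 0.14*c^3 + 7.17*c^2 + 8.87*c + 2.49
(2) = -3.77*a^5 - 2.65*a^4 + 1.26*a^3 - 4.99*a^2 - 2.56*a - 4.09
(3) = 0.8279*k^5 + 20.4006*k^4 + 20.4452*k^3 + 34.6359*k^2 + 14.3752*k + 11.56
(4) = -2.6752*u^5 + 7.2101*u^4 - 2.7526*u^3 - 6.1489*u^2 + 3.4458*u + 1.356
(5) = l^5 + 3*l^4 - 29*l^3 - 3*l^2 + 28*l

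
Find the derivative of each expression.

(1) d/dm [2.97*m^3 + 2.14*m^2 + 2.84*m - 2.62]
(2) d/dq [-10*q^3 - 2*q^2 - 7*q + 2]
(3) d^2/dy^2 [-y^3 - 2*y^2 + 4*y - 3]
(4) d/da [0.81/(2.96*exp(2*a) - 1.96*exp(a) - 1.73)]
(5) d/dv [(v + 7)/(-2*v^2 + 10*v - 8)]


(1) = 8.91*m^2 + 4.28*m + 2.84
(2) = -30*q^2 - 4*q - 7
(3) = -6*y - 4
(4) = (1.5876 - 4.7952*exp(a))*exp(a)/(-2.96*exp(2*a) + 1.96*exp(a) + 1.73)^2
(5) = (-v^2 + 5*v + (v + 7)*(2*v - 5) - 4)/(2*(v^2 - 5*v + 4)^2)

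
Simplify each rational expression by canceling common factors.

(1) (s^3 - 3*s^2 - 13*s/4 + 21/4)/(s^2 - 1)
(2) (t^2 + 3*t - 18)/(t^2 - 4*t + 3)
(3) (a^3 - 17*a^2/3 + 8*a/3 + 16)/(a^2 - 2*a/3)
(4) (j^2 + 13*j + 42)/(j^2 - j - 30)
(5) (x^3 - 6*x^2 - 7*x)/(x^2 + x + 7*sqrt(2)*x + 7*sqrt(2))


(1) = (4*s^2 - 8*s - 21)/(4*s + 4)
(2) = (t + 6)/(t - 1)
(3) = (3*a^3 - 17*a^2 + 8*a + 48)/(3*a^2 - 2*a)
(4) = (j^2 + 13*j + 42)/(j^2 - j - 30)
(5) = (x^2 - 7*x)/(x + 7*sqrt(2))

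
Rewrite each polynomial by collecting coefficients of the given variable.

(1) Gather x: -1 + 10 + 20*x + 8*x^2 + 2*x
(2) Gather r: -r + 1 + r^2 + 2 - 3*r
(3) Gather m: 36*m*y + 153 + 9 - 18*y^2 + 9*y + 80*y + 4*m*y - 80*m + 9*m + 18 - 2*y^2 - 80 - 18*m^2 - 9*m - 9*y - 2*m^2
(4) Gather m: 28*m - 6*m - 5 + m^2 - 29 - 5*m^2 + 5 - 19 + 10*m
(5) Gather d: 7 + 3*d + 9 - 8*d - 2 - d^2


(1) = 8*x^2 + 22*x + 9
(2) = r^2 - 4*r + 3
(3) = -20*m^2 + m*(40*y - 80) - 20*y^2 + 80*y + 100
(4) = -4*m^2 + 32*m - 48
(5) = -d^2 - 5*d + 14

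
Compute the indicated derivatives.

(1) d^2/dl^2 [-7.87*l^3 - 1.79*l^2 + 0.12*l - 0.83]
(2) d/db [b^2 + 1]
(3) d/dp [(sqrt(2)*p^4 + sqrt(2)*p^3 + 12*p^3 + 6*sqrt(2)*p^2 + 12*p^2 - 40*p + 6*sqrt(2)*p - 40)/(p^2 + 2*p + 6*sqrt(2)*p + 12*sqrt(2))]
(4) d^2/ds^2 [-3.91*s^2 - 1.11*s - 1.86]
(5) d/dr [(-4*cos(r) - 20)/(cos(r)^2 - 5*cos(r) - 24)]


(1) = -47.22*l - 3.58
(2) = 2*b
(3) = (2*sqrt(2)*p^5 + 7*sqrt(2)*p^4 + 48*p^4 + 168*p^3 + 148*sqrt(2)*p^3 + 208*p^2 + 510*sqrt(2)*p^2 + 368*p + 288*sqrt(2)*p - 240*sqrt(2) + 224)/(p^4 + 4*p^3 + 12*sqrt(2)*p^3 + 48*sqrt(2)*p^2 + 76*p^2 + 48*sqrt(2)*p + 288*p + 288)
(4) = -7.82000000000000
(5) = 4*(sin(r)^2 - 10*cos(r))*sin(r)/(sin(r)^2 + 5*cos(r) + 23)^2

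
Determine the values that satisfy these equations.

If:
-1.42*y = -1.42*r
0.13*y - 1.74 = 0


Then:
r = 13.38
y = 13.38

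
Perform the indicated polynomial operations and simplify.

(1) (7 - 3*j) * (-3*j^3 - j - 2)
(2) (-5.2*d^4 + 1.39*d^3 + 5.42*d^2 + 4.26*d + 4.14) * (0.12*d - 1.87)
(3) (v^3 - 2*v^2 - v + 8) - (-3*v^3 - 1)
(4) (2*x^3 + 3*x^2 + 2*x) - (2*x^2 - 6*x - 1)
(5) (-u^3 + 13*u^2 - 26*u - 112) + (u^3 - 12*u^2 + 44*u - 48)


(1) = 9*j^4 - 21*j^3 + 3*j^2 - j - 14
(2) = -0.624*d^5 + 9.8908*d^4 - 1.9489*d^3 - 9.6242*d^2 - 7.4694*d - 7.7418
(3) = 4*v^3 - 2*v^2 - v + 9
(4) = 2*x^3 + x^2 + 8*x + 1
(5) = u^2 + 18*u - 160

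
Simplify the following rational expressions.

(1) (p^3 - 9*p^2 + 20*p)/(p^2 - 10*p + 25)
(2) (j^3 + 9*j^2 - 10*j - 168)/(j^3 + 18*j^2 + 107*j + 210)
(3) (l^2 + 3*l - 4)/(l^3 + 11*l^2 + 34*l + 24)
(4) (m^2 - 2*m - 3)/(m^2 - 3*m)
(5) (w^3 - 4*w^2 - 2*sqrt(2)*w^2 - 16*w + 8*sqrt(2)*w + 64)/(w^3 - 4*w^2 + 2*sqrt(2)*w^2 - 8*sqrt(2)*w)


(1) = (p^2 - 4*p)/(p - 5)
(2) = (j - 4)/(j + 5)
(3) = (l - 1)/(l^2 + 7*l + 6)
(4) = (m + 1)/m
(5) = (w - 4*sqrt(2))/w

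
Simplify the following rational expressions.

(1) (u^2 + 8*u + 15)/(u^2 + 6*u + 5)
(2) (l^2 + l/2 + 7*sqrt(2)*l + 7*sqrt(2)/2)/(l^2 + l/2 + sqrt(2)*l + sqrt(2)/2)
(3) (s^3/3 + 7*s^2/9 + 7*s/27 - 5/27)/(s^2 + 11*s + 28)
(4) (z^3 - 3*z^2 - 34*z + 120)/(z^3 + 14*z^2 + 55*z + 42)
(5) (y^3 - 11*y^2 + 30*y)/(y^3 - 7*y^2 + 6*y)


(1) = (u + 3)/(u + 1)
(2) = (4*l + 28*sqrt(2))/(4*l + 4*sqrt(2))
(3) = (9*s^3 + 21*s^2 + 7*s - 5)/(27*s^2 + 297*s + 756)
(4) = (z^2 - 9*z + 20)/(z^2 + 8*z + 7)
(5) = (y - 5)/(y - 1)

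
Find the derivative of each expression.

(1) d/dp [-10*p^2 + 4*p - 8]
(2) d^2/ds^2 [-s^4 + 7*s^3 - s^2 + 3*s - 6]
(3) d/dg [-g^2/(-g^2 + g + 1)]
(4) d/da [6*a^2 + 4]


(1) = 4 - 20*p
(2) = -12*s^2 + 42*s - 2
(3) = g*(-g - 2)/(g^4 - 2*g^3 - g^2 + 2*g + 1)
(4) = 12*a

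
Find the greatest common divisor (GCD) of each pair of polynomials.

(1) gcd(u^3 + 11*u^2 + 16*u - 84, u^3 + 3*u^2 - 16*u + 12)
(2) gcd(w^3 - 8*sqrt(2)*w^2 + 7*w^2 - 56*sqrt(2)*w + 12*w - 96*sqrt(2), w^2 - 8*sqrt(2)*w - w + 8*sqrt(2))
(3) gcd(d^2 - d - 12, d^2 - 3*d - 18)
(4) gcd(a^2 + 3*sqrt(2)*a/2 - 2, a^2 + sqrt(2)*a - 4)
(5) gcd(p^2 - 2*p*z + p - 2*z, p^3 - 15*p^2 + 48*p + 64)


(1) = gcd((u - 2)*(u + 6)*(u + 7), (u - 2)*(u - 1)*(u + 6)) = u^2 + 4*u - 12
(2) = w - 8*sqrt(2)
(3) = gcd((d - 4)*(d + 3), (d - 6)*(d + 3)) = d + 3
(4) = gcd((a - sqrt(2)/2)*(a + 2*sqrt(2)), (a - sqrt(2))*(a + 2*sqrt(2))) = a + 2*sqrt(2)
(5) = gcd((p + 1)*(p - 2*z), (p - 8)^2*(p + 1)) = p + 1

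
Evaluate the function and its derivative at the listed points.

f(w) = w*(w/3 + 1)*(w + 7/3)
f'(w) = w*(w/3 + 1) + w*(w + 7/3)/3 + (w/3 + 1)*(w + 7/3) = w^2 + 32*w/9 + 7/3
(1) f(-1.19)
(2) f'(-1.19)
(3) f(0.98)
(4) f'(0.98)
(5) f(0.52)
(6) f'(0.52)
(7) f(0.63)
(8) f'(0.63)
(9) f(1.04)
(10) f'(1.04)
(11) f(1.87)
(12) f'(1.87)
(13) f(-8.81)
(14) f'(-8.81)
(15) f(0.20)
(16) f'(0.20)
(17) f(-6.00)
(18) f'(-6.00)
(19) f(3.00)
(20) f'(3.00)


(1) = -0.82
(2) = -0.48
(3) = 4.31
(4) = 6.78
(5) = 1.74
(6) = 4.45
(7) = 2.26
(8) = 4.97
(9) = 4.72
(10) = 7.11
(11) = 12.76
(12) = 12.48
(13) = -110.51
(14) = 48.62
(15) = 0.54
(16) = 3.08
(17) = -22.00
(18) = 17.00
(19) = 32.00
(20) = 22.00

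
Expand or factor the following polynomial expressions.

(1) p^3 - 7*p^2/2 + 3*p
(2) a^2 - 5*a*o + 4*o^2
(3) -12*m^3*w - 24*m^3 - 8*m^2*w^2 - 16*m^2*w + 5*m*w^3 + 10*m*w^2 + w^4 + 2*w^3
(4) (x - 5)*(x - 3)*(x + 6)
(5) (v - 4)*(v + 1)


(1) = p*(p - 2)*(p - 3/2)
(2) = (a - 4*o)*(a - o)
(3) = (-2*m + w)*(m + w)*(6*m + w)*(w + 2)
(4) = x^3 - 2*x^2 - 33*x + 90
(5) = v^2 - 3*v - 4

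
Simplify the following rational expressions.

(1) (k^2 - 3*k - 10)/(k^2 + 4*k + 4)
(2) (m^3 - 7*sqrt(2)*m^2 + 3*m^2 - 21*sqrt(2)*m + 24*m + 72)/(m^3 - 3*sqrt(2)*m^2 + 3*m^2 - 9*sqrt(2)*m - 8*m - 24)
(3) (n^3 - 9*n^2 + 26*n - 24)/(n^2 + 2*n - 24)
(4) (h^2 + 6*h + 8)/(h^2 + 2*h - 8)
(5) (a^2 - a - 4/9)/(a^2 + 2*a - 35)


(1) = (k - 5)/(k + 2)
(2) = (m - 3*sqrt(2))/(m + sqrt(2))
(3) = (n^2 - 5*n + 6)/(n + 6)
(4) = (h + 2)/(h - 2)
(5) = (9*a^2 - 9*a - 4)/(9*a^2 + 18*a - 315)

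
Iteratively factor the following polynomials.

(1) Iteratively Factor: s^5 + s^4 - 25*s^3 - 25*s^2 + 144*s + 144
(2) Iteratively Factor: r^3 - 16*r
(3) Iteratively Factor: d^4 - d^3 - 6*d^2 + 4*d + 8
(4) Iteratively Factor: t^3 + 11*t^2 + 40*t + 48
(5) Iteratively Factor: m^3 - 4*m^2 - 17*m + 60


(1) = (s + 4)*(s^4 - 3*s^3 - 13*s^2 + 27*s + 36) = (s + 3)*(s + 4)*(s^3 - 6*s^2 + 5*s + 12) = (s + 1)*(s + 3)*(s + 4)*(s^2 - 7*s + 12) = (s - 3)*(s + 1)*(s + 3)*(s + 4)*(s - 4)
(2) = (r + 4)*(r^2 - 4*r) = (r - 4)*(r + 4)*(r)
(3) = (d + 1)*(d^3 - 2*d^2 - 4*d + 8) = (d + 1)*(d + 2)*(d^2 - 4*d + 4) = (d - 2)*(d + 1)*(d + 2)*(d - 2)
(4) = (t + 3)*(t^2 + 8*t + 16) = (t + 3)*(t + 4)*(t + 4)
(5) = (m + 4)*(m^2 - 8*m + 15) = (m - 3)*(m + 4)*(m - 5)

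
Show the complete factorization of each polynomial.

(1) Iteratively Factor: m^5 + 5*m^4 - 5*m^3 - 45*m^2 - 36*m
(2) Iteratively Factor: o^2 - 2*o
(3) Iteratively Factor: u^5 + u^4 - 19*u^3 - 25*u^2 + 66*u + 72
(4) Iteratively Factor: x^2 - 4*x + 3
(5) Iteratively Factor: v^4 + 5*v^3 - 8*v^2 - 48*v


(1) = (m - 3)*(m^4 + 8*m^3 + 19*m^2 + 12*m) = (m - 3)*(m + 4)*(m^3 + 4*m^2 + 3*m) = m*(m - 3)*(m + 4)*(m^2 + 4*m + 3) = m*(m - 3)*(m + 1)*(m + 4)*(m + 3)
(2) = (o - 2)*(o)
(3) = (u + 3)*(u^4 - 2*u^3 - 13*u^2 + 14*u + 24) = (u + 1)*(u + 3)*(u^3 - 3*u^2 - 10*u + 24) = (u - 4)*(u + 1)*(u + 3)*(u^2 + u - 6) = (u - 4)*(u - 2)*(u + 1)*(u + 3)*(u + 3)
(4) = (x - 1)*(x - 3)
(5) = (v)*(v^3 + 5*v^2 - 8*v - 48) = v*(v + 4)*(v^2 + v - 12) = v*(v - 3)*(v + 4)*(v + 4)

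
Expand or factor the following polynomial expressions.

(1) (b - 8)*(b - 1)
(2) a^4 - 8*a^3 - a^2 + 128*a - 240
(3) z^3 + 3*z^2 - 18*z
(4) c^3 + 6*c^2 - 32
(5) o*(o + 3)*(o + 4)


(1) = b^2 - 9*b + 8
(2) = (a - 5)*(a - 4)*(a - 3)*(a + 4)
(3) = z*(z - 3)*(z + 6)
(4) = (c - 2)*(c + 4)^2
(5) = o^3 + 7*o^2 + 12*o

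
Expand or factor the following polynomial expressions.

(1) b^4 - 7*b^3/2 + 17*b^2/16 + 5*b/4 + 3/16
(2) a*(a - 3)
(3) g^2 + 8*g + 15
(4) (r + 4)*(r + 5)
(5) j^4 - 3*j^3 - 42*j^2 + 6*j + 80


(1) = (b - 3)*(b - 1)*(b + 1/4)^2
(2) = a^2 - 3*a
(3) = (g + 3)*(g + 5)
(4) = r^2 + 9*r + 20
(5) = (j - 8)*(j + 5)*(j - sqrt(2))*(j + sqrt(2))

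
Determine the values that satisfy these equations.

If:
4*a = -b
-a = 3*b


Then:
a = 0
b = 0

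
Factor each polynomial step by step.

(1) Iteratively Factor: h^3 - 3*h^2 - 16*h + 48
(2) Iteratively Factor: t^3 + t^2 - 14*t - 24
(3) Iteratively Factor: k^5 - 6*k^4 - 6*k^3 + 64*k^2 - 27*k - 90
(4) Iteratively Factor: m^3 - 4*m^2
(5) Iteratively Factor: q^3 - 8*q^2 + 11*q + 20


(1) = (h - 4)*(h^2 + h - 12) = (h - 4)*(h + 4)*(h - 3)
(2) = (t - 4)*(t^2 + 5*t + 6) = (t - 4)*(t + 3)*(t + 2)
(3) = (k - 3)*(k^4 - 3*k^3 - 15*k^2 + 19*k + 30) = (k - 3)*(k + 1)*(k^3 - 4*k^2 - 11*k + 30) = (k - 3)*(k + 1)*(k + 3)*(k^2 - 7*k + 10) = (k - 3)*(k - 2)*(k + 1)*(k + 3)*(k - 5)
(4) = (m - 4)*(m^2) = m*(m - 4)*(m)
(5) = (q - 5)*(q^2 - 3*q - 4) = (q - 5)*(q - 4)*(q + 1)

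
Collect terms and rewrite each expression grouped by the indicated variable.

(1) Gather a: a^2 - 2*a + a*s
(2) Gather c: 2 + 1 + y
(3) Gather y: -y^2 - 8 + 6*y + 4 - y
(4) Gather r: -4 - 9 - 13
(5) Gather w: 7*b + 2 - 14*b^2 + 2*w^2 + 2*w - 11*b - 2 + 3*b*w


(1) = a^2 + a*(s - 2)
(2) = y + 3
(3) = -y^2 + 5*y - 4
(4) = -26
(5) = -14*b^2 - 4*b + 2*w^2 + w*(3*b + 2)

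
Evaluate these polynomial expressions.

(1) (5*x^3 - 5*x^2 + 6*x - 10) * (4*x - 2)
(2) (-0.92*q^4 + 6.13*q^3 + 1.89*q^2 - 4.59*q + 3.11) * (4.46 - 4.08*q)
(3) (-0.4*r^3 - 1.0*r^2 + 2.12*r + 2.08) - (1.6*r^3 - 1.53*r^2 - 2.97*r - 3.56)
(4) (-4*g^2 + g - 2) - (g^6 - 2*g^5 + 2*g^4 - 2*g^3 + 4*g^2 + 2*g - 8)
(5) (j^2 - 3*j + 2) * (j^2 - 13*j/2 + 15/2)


(1) = 20*x^4 - 30*x^3 + 34*x^2 - 52*x + 20
(2) = 3.7536*q^5 - 29.1136*q^4 + 19.6286*q^3 + 27.1566*q^2 - 33.1602*q + 13.8706
(3) = -2.0*r^3 + 0.53*r^2 + 5.09*r + 5.64
(4) = -g^6 + 2*g^5 - 2*g^4 + 2*g^3 - 8*g^2 - g + 6
(5) = j^4 - 19*j^3/2 + 29*j^2 - 71*j/2 + 15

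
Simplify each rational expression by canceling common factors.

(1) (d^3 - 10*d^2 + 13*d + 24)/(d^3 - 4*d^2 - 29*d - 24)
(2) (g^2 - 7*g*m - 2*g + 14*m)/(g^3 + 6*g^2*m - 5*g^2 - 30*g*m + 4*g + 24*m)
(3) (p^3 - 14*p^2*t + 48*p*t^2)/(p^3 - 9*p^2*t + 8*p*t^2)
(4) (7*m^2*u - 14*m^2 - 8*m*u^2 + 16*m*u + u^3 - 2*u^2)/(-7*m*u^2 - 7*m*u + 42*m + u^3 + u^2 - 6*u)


(1) = (d - 3)/(d + 3)
(2) = (g^2 - 7*g*m - 2*g + 14*m)/(g^3 + 6*g^2*m - 5*g^2 - 30*g*m + 4*g + 24*m)
(3) = (p - 6*t)/(p - t)
(4) = (-m + u)/(u + 3)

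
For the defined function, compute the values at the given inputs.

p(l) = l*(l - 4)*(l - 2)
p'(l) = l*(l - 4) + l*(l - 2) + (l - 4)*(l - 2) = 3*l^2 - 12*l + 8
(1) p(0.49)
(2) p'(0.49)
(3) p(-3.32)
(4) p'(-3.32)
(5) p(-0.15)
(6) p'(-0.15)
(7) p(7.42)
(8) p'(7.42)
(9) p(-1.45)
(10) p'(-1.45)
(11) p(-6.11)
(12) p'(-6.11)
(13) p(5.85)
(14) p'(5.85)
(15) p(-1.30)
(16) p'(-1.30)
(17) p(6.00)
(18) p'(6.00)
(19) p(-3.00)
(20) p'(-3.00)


(1) = 2.60
(2) = 2.84
(3) = -129.29
(4) = 80.91
(5) = -1.34
(6) = 9.87
(7) = 137.54
(8) = 84.13
(9) = -27.26
(10) = 31.71
(11) = -500.97
(12) = 193.32
(13) = 41.67
(14) = 40.47
(15) = -22.74
(16) = 28.67
(17) = 48.00
(18) = 44.00
(19) = -105.00
(20) = 71.00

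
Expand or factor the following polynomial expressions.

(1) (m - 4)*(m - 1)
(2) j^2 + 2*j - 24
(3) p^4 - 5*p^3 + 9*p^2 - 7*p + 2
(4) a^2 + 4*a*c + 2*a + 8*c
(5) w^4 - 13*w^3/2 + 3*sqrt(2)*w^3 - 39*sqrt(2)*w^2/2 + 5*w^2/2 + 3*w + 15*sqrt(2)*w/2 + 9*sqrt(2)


(1) = m^2 - 5*m + 4
(2) = (j - 4)*(j + 6)
(3) = (p - 2)*(p - 1)^3
(4) = (a + 2)*(a + 4*c)
(5) = (w - 6)*(w - 1)*(w + 1/2)*(w + 3*sqrt(2))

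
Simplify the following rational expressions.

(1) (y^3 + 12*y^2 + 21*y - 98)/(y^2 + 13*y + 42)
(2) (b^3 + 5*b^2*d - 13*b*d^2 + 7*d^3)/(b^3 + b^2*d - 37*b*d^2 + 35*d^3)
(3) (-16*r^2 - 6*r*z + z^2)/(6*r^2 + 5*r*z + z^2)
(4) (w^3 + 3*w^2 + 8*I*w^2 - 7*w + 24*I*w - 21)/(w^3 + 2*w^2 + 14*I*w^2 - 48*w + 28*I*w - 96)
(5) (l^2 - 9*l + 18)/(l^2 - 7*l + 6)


(1) = (y^2 + 5*y - 14)/(y + 6)
(2) = (b - d)/(b - 5*d)
(3) = (-8*r + z)/(3*r + z)
(4) = (w^3 + w^2*(3 + 8*I) + w*(-7 + 24*I) - 21)/(w^3 + w^2*(2 + 14*I) + w*(-48 + 28*I) - 96)
(5) = (l - 3)/(l - 1)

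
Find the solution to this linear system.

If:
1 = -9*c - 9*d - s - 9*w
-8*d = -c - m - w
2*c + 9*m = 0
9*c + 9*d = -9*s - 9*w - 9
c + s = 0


Then:
c = 1
d = -2/81
m = -2/9
s = -1
w = -79/81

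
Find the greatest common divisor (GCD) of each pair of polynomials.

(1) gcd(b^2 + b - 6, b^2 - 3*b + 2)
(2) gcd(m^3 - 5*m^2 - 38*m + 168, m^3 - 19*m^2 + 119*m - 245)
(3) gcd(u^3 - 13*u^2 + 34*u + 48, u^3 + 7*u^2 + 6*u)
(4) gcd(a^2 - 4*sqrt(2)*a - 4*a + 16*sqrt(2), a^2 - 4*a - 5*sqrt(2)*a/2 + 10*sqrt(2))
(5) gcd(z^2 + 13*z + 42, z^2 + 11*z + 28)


(1) = b - 2
(2) = m - 7
(3) = gcd((u - 8)*(u - 6)*(u + 1), u*(u + 1)*(u + 6)) = u + 1
(4) = gcd((a - 4)*(a - 4*sqrt(2)), (a - 4)*(a - 5*sqrt(2)/2)) = a - 4
(5) = z + 7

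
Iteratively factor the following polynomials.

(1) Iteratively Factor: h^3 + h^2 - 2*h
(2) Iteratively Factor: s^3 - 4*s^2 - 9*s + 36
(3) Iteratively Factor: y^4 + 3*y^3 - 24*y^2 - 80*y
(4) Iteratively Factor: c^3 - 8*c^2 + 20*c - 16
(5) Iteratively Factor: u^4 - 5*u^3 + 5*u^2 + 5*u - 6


(1) = (h - 1)*(h^2 + 2*h) = (h - 1)*(h + 2)*(h)
(2) = (s - 4)*(s^2 - 9) = (s - 4)*(s - 3)*(s + 3)
(3) = (y + 4)*(y^3 - y^2 - 20*y) = (y + 4)^2*(y^2 - 5*y) = (y - 5)*(y + 4)^2*(y)
(4) = (c - 4)*(c^2 - 4*c + 4) = (c - 4)*(c - 2)*(c - 2)
(5) = (u + 1)*(u^3 - 6*u^2 + 11*u - 6) = (u - 2)*(u + 1)*(u^2 - 4*u + 3) = (u - 3)*(u - 2)*(u + 1)*(u - 1)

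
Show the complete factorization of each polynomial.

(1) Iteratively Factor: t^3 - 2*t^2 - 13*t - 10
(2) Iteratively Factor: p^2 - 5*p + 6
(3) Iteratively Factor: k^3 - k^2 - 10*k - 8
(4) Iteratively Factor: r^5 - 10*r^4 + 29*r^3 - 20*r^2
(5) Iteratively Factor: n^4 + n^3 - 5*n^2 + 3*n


(1) = (t + 2)*(t^2 - 4*t - 5) = (t - 5)*(t + 2)*(t + 1)
(2) = (p - 2)*(p - 3)
(3) = (k + 1)*(k^2 - 2*k - 8) = (k + 1)*(k + 2)*(k - 4)
(4) = (r)*(r^4 - 10*r^3 + 29*r^2 - 20*r) = r*(r - 1)*(r^3 - 9*r^2 + 20*r) = r*(r - 4)*(r - 1)*(r^2 - 5*r) = r*(r - 5)*(r - 4)*(r - 1)*(r)
(5) = (n)*(n^3 + n^2 - 5*n + 3) = n*(n - 1)*(n^2 + 2*n - 3) = n*(n - 1)*(n + 3)*(n - 1)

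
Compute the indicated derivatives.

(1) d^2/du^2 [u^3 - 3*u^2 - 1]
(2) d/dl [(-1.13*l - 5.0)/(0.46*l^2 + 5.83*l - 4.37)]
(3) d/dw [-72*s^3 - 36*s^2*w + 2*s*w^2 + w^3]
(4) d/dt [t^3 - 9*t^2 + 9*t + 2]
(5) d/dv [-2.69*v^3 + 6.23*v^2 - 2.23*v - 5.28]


(1) = 6*u - 6
(2) = (0.5198*l^2 + 4.6*l + 34.0881)/(0.2116*l^4 + 5.3636*l^3 + 29.9685*l^2 - 50.9542*l + 19.0969)
(3) = -36*s^2 + 4*s*w + 3*w^2
(4) = 3*t^2 - 18*t + 9
(5) = -8.07*v^2 + 12.46*v - 2.23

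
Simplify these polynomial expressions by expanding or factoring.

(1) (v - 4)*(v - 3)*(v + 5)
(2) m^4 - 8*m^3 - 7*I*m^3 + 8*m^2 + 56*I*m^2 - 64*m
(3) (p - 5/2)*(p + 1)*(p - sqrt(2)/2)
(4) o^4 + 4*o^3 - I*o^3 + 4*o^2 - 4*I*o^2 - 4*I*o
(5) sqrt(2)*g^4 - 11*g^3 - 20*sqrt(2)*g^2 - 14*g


(1) = v^3 - 2*v^2 - 23*v + 60
(2) = m*(m - 8)*(m - 8*I)*(m + I)
(3) = p^3 - 3*p^2/2 - sqrt(2)*p^2/2 - 5*p/2 + 3*sqrt(2)*p/4 + 5*sqrt(2)/4
(4) = o*(o + 2)^2*(o - I)
(5) = g*(g - 7*sqrt(2))*(g + sqrt(2))*(sqrt(2)*g + 1)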